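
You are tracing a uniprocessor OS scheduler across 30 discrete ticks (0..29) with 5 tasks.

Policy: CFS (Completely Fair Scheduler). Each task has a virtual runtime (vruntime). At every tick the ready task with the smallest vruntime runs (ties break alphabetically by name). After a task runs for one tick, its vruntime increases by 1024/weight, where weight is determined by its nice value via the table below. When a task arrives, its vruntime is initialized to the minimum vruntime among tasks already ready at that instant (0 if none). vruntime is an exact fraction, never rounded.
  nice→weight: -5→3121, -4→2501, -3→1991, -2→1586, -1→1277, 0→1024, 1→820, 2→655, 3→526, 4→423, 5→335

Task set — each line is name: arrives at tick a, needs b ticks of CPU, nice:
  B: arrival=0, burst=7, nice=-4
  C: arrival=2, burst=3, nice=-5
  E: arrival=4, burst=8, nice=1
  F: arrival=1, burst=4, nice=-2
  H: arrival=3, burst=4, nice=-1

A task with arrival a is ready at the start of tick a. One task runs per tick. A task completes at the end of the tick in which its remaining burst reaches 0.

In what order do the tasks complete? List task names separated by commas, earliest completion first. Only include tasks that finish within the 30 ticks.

completion order = C, F, B, H, E

t=0: vr[B=0] → run B
t=1: vr[B=1024/2501 F=1024/2501] → run B
t=2: vr[B=2048/2501 C=1024/2501 F=1024/2501] → run C
t=3: vr[B=2048/2501 C=5756928/7805621 F=1024/2501 H=1024/2501] → run F
t=4: vr[B=2048/2501 C=5756928/7805621 E=1024/2501 F=34304/32513 H=1024/2501] → run E
t=5: vr[B=2048/2501 C=5756928/7805621 E=20736/12505 F=34304/32513 H=1024/2501] → run H
t=6: vr[B=2048/2501 C=5756928/7805621 E=20736/12505 F=34304/32513 H=3868672/3193777] → run C
t=7: vr[B=2048/2501 C=8317952/7805621 E=20736/12505 F=34304/32513 H=3868672/3193777] → run B
t=8: vr[B=3072/2501 C=8317952/7805621 E=20736/12505 F=34304/32513 H=3868672/3193777] → run F
t=9: vr[B=3072/2501 C=8317952/7805621 E=20736/12505 F=55296/32513 H=3868672/3193777] → run C
t=10: vr[B=3072/2501 E=20736/12505 F=55296/32513 H=3868672/3193777] → run H
t=11: vr[B=3072/2501 E=20736/12505 F=55296/32513 H=6429696/3193777] → run B
t=12: vr[B=4096/2501 E=20736/12505 F=55296/32513 H=6429696/3193777] → run B
t=13: vr[B=5120/2501 E=20736/12505 F=55296/32513 H=6429696/3193777] → run E
t=14: vr[B=5120/2501 E=36352/12505 F=55296/32513 H=6429696/3193777] → run F
t=15: vr[B=5120/2501 E=36352/12505 F=76288/32513 H=6429696/3193777] → run H
t=16: vr[B=5120/2501 E=36352/12505 F=76288/32513 H=8990720/3193777] → run B
t=17: vr[B=6144/2501 E=36352/12505 F=76288/32513 H=8990720/3193777] → run F
t=18: vr[B=6144/2501 E=36352/12505 H=8990720/3193777] → run B
t=19: vr[E=36352/12505 H=8990720/3193777] → run H
t=20: vr[E=36352/12505] → run E
t=21: vr[E=51968/12505] → run E
t=22: vr[E=67584/12505] → run E
t=23: vr[E=16640/2501] → run E
t=24: vr[E=98816/12505] → run E
t=25: vr[E=114432/12505] → run E
t=26: (idle)
t=27: (idle)
t=28: (idle)
t=29: (idle)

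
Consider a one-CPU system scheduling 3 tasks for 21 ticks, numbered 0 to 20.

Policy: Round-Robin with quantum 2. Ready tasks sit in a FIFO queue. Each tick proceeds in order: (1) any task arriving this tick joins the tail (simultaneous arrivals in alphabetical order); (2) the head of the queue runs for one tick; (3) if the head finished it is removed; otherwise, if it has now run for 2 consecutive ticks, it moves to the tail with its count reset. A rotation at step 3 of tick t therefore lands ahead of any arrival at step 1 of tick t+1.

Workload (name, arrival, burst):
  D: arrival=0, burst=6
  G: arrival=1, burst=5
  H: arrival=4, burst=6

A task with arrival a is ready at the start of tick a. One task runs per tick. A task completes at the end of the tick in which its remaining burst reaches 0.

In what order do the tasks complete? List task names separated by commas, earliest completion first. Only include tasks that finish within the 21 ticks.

t=0: queue=[D] q_used=0 → run D
t=1: queue=[D,G] q_used=1 → run D
t=2: queue=[G,D] q_used=0 → run G
t=3: queue=[G,D] q_used=1 → run G
t=4: queue=[D,G,H] q_used=0 → run D
t=5: queue=[D,G,H] q_used=1 → run D
t=6: queue=[G,H,D] q_used=0 → run G
t=7: queue=[G,H,D] q_used=1 → run G
t=8: queue=[H,D,G] q_used=0 → run H
t=9: queue=[H,D,G] q_used=1 → run H
t=10: queue=[D,G,H] q_used=0 → run D
t=11: queue=[D,G,H] q_used=1 → run D
t=12: queue=[G,H] q_used=0 → run G
t=13: queue=[H] q_used=0 → run H
t=14: queue=[H] q_used=1 → run H
t=15: queue=[H] q_used=0 → run H
t=16: queue=[H] q_used=1 → run H
t=17: (idle)
t=18: (idle)
t=19: (idle)
t=20: (idle)

completion order = D, G, H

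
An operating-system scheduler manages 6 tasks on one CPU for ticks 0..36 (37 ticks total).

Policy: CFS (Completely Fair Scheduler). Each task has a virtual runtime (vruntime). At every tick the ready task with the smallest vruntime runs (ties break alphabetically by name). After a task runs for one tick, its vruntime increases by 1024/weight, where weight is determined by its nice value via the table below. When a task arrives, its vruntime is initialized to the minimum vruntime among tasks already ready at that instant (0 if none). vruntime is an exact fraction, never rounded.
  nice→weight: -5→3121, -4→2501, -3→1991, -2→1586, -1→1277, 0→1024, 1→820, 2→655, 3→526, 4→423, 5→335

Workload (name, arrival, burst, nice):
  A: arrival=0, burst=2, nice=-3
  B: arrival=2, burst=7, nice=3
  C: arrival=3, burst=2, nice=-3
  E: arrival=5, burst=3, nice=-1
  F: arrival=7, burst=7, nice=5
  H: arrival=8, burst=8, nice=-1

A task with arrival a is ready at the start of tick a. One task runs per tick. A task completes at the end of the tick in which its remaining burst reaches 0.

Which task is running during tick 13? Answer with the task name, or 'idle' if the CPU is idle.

running at tick 13 = H

t=0: vr[A=0] → run A
t=1: vr[A=1024/1991] → run A
t=2: vr[B=0] → run B
t=3: vr[B=512/263 C=512/263] → run B
t=4: vr[B=1024/263 C=512/263] → run C
t=5: vr[B=1024/263 C=1288704/523633 E=1288704/523633] → run C
t=6: vr[B=1024/263 E=1288704/523633] → run E
t=7: vr[B=1024/263 E=2181875200/668679341 F=2181875200/668679341] → run E
t=8: vr[B=1024/263 E=2718075392/668679341 F=2181875200/668679341 H=2181875200/668679341] → run F
t=9: vr[B=1024/263 E=2718075392/668679341 F=1415655837184/224007579235 H=2181875200/668679341] → run H
t=10: vr[B=1024/263 E=2718075392/668679341 F=1415655837184/224007579235 H=2718075392/668679341] → run B
t=11: vr[B=1536/263 E=2718075392/668679341 F=1415655837184/224007579235 H=2718075392/668679341] → run E
t=12: vr[B=1536/263 F=1415655837184/224007579235 H=2718075392/668679341] → run H
t=13: vr[B=1536/263 F=1415655837184/224007579235 H=3254275584/668679341] → run H
t=14: vr[B=1536/263 F=1415655837184/224007579235 H=3790475776/668679341] → run H
t=15: vr[B=1536/263 F=1415655837184/224007579235 H=4326675968/668679341] → run B
t=16: vr[B=2048/263 F=1415655837184/224007579235 H=4326675968/668679341] → run F
t=17: vr[B=2048/263 F=2100383482368/224007579235 H=4326675968/668679341] → run H
t=18: vr[B=2048/263 F=2100383482368/224007579235 H=4862876160/668679341] → run H
t=19: vr[B=2048/263 F=2100383482368/224007579235 H=5399076352/668679341] → run B
t=20: vr[B=2560/263 F=2100383482368/224007579235 H=5399076352/668679341] → run H
t=21: vr[B=2560/263 F=2100383482368/224007579235 H=5935276544/668679341] → run H
t=22: vr[B=2560/263 F=2100383482368/224007579235] → run F
t=23: vr[B=2560/263 F=2785111127552/224007579235] → run B
t=24: vr[B=3072/263 F=2785111127552/224007579235] → run B
t=25: vr[F=2785111127552/224007579235] → run F
t=26: vr[F=3469838772736/224007579235] → run F
t=27: vr[F=830913283584/44801515847] → run F
t=28: vr[F=4839294063104/224007579235] → run F
t=29: (idle)
t=30: (idle)
t=31: (idle)
t=32: (idle)
t=33: (idle)
t=34: (idle)
t=35: (idle)
t=36: (idle)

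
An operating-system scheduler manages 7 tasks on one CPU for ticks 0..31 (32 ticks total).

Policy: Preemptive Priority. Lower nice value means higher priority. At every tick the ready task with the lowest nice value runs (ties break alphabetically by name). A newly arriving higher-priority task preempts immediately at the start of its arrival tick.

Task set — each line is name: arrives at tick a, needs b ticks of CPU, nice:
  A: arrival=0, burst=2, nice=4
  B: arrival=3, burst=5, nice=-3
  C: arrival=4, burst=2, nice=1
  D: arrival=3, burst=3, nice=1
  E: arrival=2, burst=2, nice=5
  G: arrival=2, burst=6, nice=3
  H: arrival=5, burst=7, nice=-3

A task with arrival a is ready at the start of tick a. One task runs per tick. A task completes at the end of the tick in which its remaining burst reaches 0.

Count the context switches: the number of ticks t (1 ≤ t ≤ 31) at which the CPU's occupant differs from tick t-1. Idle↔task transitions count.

context switches = 8

t=0: ready={A} → run A
t=1: ready={A} → run A
t=2: ready={E,G} → run G
t=3: ready={B,D,E,G} → run B
t=4: ready={B,C,D,E,G} → run B
t=5: ready={B,C,D,E,G,H} → run B
t=6: ready={B,C,D,E,G,H} → run B
t=7: ready={B,C,D,E,G,H} → run B
t=8: ready={C,D,E,G,H} → run H
t=9: ready={C,D,E,G,H} → run H
t=10: ready={C,D,E,G,H} → run H
t=11: ready={C,D,E,G,H} → run H
t=12: ready={C,D,E,G,H} → run H
t=13: ready={C,D,E,G,H} → run H
t=14: ready={C,D,E,G,H} → run H
t=15: ready={C,D,E,G} → run C
t=16: ready={C,D,E,G} → run C
t=17: ready={D,E,G} → run D
t=18: ready={D,E,G} → run D
t=19: ready={D,E,G} → run D
t=20: ready={E,G} → run G
t=21: ready={E,G} → run G
t=22: ready={E,G} → run G
t=23: ready={E,G} → run G
t=24: ready={E,G} → run G
t=25: ready={E} → run E
t=26: ready={E} → run E
t=27: (idle)
t=28: (idle)
t=29: (idle)
t=30: (idle)
t=31: (idle)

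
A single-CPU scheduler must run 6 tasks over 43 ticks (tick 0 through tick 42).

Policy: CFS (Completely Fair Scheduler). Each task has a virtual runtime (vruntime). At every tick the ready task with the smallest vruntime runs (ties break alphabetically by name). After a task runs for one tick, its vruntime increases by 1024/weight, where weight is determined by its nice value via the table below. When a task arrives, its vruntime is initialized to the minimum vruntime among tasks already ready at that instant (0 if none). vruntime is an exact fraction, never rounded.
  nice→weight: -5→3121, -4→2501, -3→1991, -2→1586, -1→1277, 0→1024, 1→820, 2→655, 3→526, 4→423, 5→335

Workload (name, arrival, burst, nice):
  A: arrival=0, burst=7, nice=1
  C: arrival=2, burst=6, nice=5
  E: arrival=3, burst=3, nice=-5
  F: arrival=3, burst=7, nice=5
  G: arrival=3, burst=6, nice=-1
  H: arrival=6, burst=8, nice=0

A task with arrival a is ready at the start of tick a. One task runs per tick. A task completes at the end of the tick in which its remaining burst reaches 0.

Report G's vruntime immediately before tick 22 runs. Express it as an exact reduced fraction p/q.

t=0: vr[A=0] → run A
t=1: vr[A=256/205] → run A
t=2: vr[A=512/205 C=512/205] → run A
t=3: vr[A=768/205 C=512/205 E=512/205 F=512/205 G=512/205] → run C
t=4: vr[A=768/205 C=76288/13735 E=512/205 F=512/205 G=512/205] → run E
t=5: vr[A=768/205 C=76288/13735 E=1807872/639805 F=512/205 G=512/205] → run F
t=6: vr[A=768/205 C=76288/13735 E=1807872/639805 F=76288/13735 G=512/205 H=512/205] → run G
t=7: vr[A=768/205 C=76288/13735 E=1807872/639805 F=76288/13735 G=863744/261785 H=512/205] → run H
t=8: vr[A=768/205 C=76288/13735 E=1807872/639805 F=76288/13735 G=863744/261785 H=717/205] → run E
t=9: vr[A=768/205 C=76288/13735 E=2017792/639805 F=76288/13735 G=863744/261785 H=717/205] → run E
t=10: vr[A=768/205 C=76288/13735 F=76288/13735 G=863744/261785 H=717/205] → run G
t=11: vr[A=768/205 C=76288/13735 F=76288/13735 G=1073664/261785 H=717/205] → run H
t=12: vr[A=768/205 C=76288/13735 F=76288/13735 G=1073664/261785 H=922/205] → run A
t=13: vr[A=1024/205 C=76288/13735 F=76288/13735 G=1073664/261785 H=922/205] → run G
t=14: vr[A=1024/205 C=76288/13735 F=76288/13735 G=1283584/261785 H=922/205] → run H
t=15: vr[A=1024/205 C=76288/13735 F=76288/13735 G=1283584/261785 H=1127/205] → run G
t=16: vr[A=1024/205 C=76288/13735 F=76288/13735 G=1493504/261785 H=1127/205] → run A
t=17: vr[A=256/41 C=76288/13735 F=76288/13735 G=1493504/261785 H=1127/205] → run H
t=18: vr[A=256/41 C=76288/13735 F=76288/13735 G=1493504/261785 H=1332/205] → run C
t=19: vr[A=256/41 C=118272/13735 F=76288/13735 G=1493504/261785 H=1332/205] → run F
t=20: vr[A=256/41 C=118272/13735 F=118272/13735 G=1493504/261785 H=1332/205] → run G
t=21: vr[A=256/41 C=118272/13735 F=118272/13735 G=1703424/261785 H=1332/205] → run A
t=22: vr[A=1536/205 C=118272/13735 F=118272/13735 G=1703424/261785 H=1332/205] → run H
t=23: vr[A=1536/205 C=118272/13735 F=118272/13735 G=1703424/261785 H=1537/205] → run G
t=24: vr[A=1536/205 C=118272/13735 F=118272/13735 H=1537/205] → run A
t=25: vr[C=118272/13735 F=118272/13735 H=1537/205] → run H
t=26: vr[C=118272/13735 F=118272/13735 H=1742/205] → run H
t=27: vr[C=118272/13735 F=118272/13735 H=1947/205] → run C
t=28: vr[C=160256/13735 F=118272/13735 H=1947/205] → run F
t=29: vr[C=160256/13735 F=160256/13735 H=1947/205] → run H
t=30: vr[C=160256/13735 F=160256/13735] → run C
t=31: vr[C=40448/2747 F=160256/13735] → run F
t=32: vr[C=40448/2747 F=40448/2747] → run C
t=33: vr[C=244224/13735 F=40448/2747] → run F
t=34: vr[C=244224/13735 F=244224/13735] → run C
t=35: vr[F=244224/13735] → run F
t=36: vr[F=286208/13735] → run F
t=37: (idle)
t=38: (idle)
t=39: (idle)
t=40: (idle)
t=41: (idle)
t=42: (idle)

vruntime(G, start of tick 22) = 1703424/261785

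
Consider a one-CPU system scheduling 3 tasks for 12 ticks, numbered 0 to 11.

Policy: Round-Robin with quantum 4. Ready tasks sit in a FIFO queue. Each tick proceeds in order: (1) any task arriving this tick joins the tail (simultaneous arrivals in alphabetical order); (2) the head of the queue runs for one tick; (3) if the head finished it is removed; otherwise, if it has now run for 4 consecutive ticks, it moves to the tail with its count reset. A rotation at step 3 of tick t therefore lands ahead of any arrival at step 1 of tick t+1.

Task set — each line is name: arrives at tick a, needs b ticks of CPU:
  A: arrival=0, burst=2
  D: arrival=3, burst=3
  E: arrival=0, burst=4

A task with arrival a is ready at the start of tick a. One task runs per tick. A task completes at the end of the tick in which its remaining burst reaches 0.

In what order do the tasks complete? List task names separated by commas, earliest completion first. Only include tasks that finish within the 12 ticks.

t=0: queue=[A,E] q_used=0 → run A
t=1: queue=[A,E] q_used=1 → run A
t=2: queue=[E] q_used=0 → run E
t=3: queue=[E,D] q_used=1 → run E
t=4: queue=[E,D] q_used=2 → run E
t=5: queue=[E,D] q_used=3 → run E
t=6: queue=[D] q_used=0 → run D
t=7: queue=[D] q_used=1 → run D
t=8: queue=[D] q_used=2 → run D
t=9: (idle)
t=10: (idle)
t=11: (idle)

completion order = A, E, D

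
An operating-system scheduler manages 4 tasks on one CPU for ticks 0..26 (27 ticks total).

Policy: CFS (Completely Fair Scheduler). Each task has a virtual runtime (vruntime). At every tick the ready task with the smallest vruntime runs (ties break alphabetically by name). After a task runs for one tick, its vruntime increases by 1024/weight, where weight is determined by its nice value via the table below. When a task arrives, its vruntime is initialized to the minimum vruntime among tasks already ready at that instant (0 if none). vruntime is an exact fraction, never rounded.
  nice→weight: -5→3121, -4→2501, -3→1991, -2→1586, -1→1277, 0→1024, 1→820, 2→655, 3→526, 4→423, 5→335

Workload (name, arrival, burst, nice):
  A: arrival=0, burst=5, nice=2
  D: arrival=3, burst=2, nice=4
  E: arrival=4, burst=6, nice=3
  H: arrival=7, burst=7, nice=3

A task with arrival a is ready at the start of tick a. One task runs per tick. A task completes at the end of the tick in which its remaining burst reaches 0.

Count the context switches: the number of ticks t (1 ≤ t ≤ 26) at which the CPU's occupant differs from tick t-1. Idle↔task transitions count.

context switches = 15

t=0: vr[A=0] → run A
t=1: vr[A=1024/655] → run A
t=2: vr[A=2048/655] → run A
t=3: vr[A=3072/655 D=3072/655] → run A
t=4: vr[A=4096/655 D=3072/655 E=3072/655] → run D
t=5: vr[A=4096/655 D=1970176/277065 E=3072/655] → run E
t=6: vr[A=4096/655 D=1970176/277065 E=1143296/172265] → run A
t=7: vr[D=1970176/277065 E=1143296/172265 H=1143296/172265] → run E
t=8: vr[D=1970176/277065 E=1478656/172265 H=1143296/172265] → run H
t=9: vr[D=1970176/277065 E=1478656/172265 H=1478656/172265] → run D
t=10: vr[E=1478656/172265 H=1478656/172265] → run E
t=11: vr[E=1814016/172265 H=1478656/172265] → run H
t=12: vr[E=1814016/172265 H=1814016/172265] → run E
t=13: vr[E=2149376/172265 H=1814016/172265] → run H
t=14: vr[E=2149376/172265 H=2149376/172265] → run E
t=15: vr[E=2484736/172265 H=2149376/172265] → run H
t=16: vr[E=2484736/172265 H=2484736/172265] → run E
t=17: vr[H=2484736/172265] → run H
t=18: vr[H=2820096/172265] → run H
t=19: vr[H=3155456/172265] → run H
t=20: (idle)
t=21: (idle)
t=22: (idle)
t=23: (idle)
t=24: (idle)
t=25: (idle)
t=26: (idle)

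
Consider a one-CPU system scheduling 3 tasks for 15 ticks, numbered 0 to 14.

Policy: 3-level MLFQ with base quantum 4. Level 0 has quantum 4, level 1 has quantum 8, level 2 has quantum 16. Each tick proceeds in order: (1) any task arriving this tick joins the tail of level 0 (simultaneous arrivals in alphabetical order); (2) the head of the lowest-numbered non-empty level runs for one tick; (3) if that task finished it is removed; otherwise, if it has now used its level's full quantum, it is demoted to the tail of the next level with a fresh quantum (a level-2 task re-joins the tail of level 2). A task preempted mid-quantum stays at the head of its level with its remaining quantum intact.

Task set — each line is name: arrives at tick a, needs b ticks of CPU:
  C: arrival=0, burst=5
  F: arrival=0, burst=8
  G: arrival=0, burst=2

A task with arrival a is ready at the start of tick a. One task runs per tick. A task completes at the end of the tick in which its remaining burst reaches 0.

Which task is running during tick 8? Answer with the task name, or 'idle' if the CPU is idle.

t=0: L0/L1/L2 = CFG/-/- → run C
t=1: L0/L1/L2 = CFG/-/- → run C
t=2: L0/L1/L2 = CFG/-/- → run C
t=3: L0/L1/L2 = CFG/-/- → run C
t=4: L0/L1/L2 = FG/C/- → run F
t=5: L0/L1/L2 = FG/C/- → run F
t=6: L0/L1/L2 = FG/C/- → run F
t=7: L0/L1/L2 = FG/C/- → run F
t=8: L0/L1/L2 = G/CF/- → run G
t=9: L0/L1/L2 = G/CF/- → run G
t=10: L0/L1/L2 = -/CF/- → run C
t=11: L0/L1/L2 = -/F/- → run F
t=12: L0/L1/L2 = -/F/- → run F
t=13: L0/L1/L2 = -/F/- → run F
t=14: L0/L1/L2 = -/F/- → run F

running at tick 8 = G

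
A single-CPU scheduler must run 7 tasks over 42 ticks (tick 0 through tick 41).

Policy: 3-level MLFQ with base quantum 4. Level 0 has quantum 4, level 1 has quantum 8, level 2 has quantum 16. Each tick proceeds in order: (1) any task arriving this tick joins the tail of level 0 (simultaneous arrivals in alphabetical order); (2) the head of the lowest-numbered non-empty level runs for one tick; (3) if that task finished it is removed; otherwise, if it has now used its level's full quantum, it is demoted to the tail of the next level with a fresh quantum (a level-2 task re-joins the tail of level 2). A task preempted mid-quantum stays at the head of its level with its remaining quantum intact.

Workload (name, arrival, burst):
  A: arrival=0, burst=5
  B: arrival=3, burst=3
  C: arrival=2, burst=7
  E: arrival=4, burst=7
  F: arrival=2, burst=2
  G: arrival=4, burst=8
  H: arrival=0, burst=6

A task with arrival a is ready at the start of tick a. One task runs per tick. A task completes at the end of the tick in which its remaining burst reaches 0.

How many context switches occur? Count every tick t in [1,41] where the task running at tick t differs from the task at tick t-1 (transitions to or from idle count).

t=0: L0/L1/L2 = AH/-/- → run A
t=1: L0/L1/L2 = AH/-/- → run A
t=2: L0/L1/L2 = AHCF/-/- → run A
t=3: L0/L1/L2 = AHCFB/-/- → run A
t=4: L0/L1/L2 = HCFBEG/A/- → run H
t=5: L0/L1/L2 = HCFBEG/A/- → run H
t=6: L0/L1/L2 = HCFBEG/A/- → run H
t=7: L0/L1/L2 = HCFBEG/A/- → run H
t=8: L0/L1/L2 = CFBEG/AH/- → run C
t=9: L0/L1/L2 = CFBEG/AH/- → run C
t=10: L0/L1/L2 = CFBEG/AH/- → run C
t=11: L0/L1/L2 = CFBEG/AH/- → run C
t=12: L0/L1/L2 = FBEG/AHC/- → run F
t=13: L0/L1/L2 = FBEG/AHC/- → run F
t=14: L0/L1/L2 = BEG/AHC/- → run B
t=15: L0/L1/L2 = BEG/AHC/- → run B
t=16: L0/L1/L2 = BEG/AHC/- → run B
t=17: L0/L1/L2 = EG/AHC/- → run E
t=18: L0/L1/L2 = EG/AHC/- → run E
t=19: L0/L1/L2 = EG/AHC/- → run E
t=20: L0/L1/L2 = EG/AHC/- → run E
t=21: L0/L1/L2 = G/AHCE/- → run G
t=22: L0/L1/L2 = G/AHCE/- → run G
t=23: L0/L1/L2 = G/AHCE/- → run G
t=24: L0/L1/L2 = G/AHCE/- → run G
t=25: L0/L1/L2 = -/AHCEG/- → run A
t=26: L0/L1/L2 = -/HCEG/- → run H
t=27: L0/L1/L2 = -/HCEG/- → run H
t=28: L0/L1/L2 = -/CEG/- → run C
t=29: L0/L1/L2 = -/CEG/- → run C
t=30: L0/L1/L2 = -/CEG/- → run C
t=31: L0/L1/L2 = -/EG/- → run E
t=32: L0/L1/L2 = -/EG/- → run E
t=33: L0/L1/L2 = -/EG/- → run E
t=34: L0/L1/L2 = -/G/- → run G
t=35: L0/L1/L2 = -/G/- → run G
t=36: L0/L1/L2 = -/G/- → run G
t=37: L0/L1/L2 = -/G/- → run G
t=38: (idle)
t=39: (idle)
t=40: (idle)
t=41: (idle)

context switches = 12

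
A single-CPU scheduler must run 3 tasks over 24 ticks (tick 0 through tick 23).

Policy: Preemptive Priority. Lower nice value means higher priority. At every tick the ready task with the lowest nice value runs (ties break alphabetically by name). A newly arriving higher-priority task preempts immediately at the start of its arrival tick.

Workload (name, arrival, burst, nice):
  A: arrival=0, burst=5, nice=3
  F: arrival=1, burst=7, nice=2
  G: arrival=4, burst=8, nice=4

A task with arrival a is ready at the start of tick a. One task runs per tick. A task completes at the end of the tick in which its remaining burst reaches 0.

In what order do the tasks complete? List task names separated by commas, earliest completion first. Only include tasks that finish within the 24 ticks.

t=0: ready={A} → run A
t=1: ready={A,F} → run F
t=2: ready={A,F} → run F
t=3: ready={A,F} → run F
t=4: ready={A,F,G} → run F
t=5: ready={A,F,G} → run F
t=6: ready={A,F,G} → run F
t=7: ready={A,F,G} → run F
t=8: ready={A,G} → run A
t=9: ready={A,G} → run A
t=10: ready={A,G} → run A
t=11: ready={A,G} → run A
t=12: ready={G} → run G
t=13: ready={G} → run G
t=14: ready={G} → run G
t=15: ready={G} → run G
t=16: ready={G} → run G
t=17: ready={G} → run G
t=18: ready={G} → run G
t=19: ready={G} → run G
t=20: (idle)
t=21: (idle)
t=22: (idle)
t=23: (idle)

completion order = F, A, G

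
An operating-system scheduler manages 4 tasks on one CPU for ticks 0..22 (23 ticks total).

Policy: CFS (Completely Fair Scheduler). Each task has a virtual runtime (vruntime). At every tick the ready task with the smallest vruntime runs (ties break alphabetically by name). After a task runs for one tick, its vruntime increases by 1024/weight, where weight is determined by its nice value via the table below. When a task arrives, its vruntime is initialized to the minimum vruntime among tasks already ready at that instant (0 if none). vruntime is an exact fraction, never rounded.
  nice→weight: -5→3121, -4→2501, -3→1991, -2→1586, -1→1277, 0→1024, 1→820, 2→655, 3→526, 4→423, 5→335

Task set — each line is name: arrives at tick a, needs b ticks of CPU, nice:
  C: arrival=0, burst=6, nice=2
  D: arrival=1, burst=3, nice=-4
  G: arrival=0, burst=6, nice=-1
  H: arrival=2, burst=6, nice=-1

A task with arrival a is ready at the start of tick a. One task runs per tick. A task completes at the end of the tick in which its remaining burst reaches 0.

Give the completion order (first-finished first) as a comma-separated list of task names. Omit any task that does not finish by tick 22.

completion order = D, G, H, C

t=0: vr[C=0 G=0] → run C
t=1: vr[C=1024/655 D=0 G=0] → run D
t=2: vr[C=1024/655 D=1024/2501 G=0 H=0] → run G
t=3: vr[C=1024/655 D=1024/2501 G=1024/1277 H=0] → run H
t=4: vr[C=1024/655 D=1024/2501 G=1024/1277 H=1024/1277] → run D
t=5: vr[C=1024/655 D=2048/2501 G=1024/1277 H=1024/1277] → run G
t=6: vr[C=1024/655 D=2048/2501 G=2048/1277 H=1024/1277] → run H
t=7: vr[C=1024/655 D=2048/2501 G=2048/1277 H=2048/1277] → run D
t=8: vr[C=1024/655 G=2048/1277 H=2048/1277] → run C
t=9: vr[C=2048/655 G=2048/1277 H=2048/1277] → run G
t=10: vr[C=2048/655 G=3072/1277 H=2048/1277] → run H
t=11: vr[C=2048/655 G=3072/1277 H=3072/1277] → run G
t=12: vr[C=2048/655 G=4096/1277 H=3072/1277] → run H
t=13: vr[C=2048/655 G=4096/1277 H=4096/1277] → run C
t=14: vr[C=3072/655 G=4096/1277 H=4096/1277] → run G
t=15: vr[C=3072/655 G=5120/1277 H=4096/1277] → run H
t=16: vr[C=3072/655 G=5120/1277 H=5120/1277] → run G
t=17: vr[C=3072/655 H=5120/1277] → run H
t=18: vr[C=3072/655] → run C
t=19: vr[C=4096/655] → run C
t=20: vr[C=1024/131] → run C
t=21: (idle)
t=22: (idle)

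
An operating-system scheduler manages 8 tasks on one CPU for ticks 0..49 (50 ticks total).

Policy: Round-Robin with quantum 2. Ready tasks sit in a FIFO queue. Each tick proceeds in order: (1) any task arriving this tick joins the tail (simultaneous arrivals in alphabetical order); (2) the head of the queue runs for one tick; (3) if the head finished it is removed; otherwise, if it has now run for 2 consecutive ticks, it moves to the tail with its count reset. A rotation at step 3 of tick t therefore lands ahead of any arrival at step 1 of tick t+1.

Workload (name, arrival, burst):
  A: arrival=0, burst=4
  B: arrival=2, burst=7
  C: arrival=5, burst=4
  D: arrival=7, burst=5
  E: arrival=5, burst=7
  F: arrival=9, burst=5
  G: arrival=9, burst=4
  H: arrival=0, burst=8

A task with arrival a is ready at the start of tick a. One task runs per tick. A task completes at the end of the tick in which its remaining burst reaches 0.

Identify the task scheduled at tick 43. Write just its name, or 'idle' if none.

running at tick 43 = E

t=0: queue=[A,H] q_used=0 → run A
t=1: queue=[A,H] q_used=1 → run A
t=2: queue=[H,A,B] q_used=0 → run H
t=3: queue=[H,A,B] q_used=1 → run H
t=4: queue=[A,B,H] q_used=0 → run A
t=5: queue=[A,B,H,C,E] q_used=1 → run A
t=6: queue=[B,H,C,E] q_used=0 → run B
t=7: queue=[B,H,C,E,D] q_used=1 → run B
t=8: queue=[H,C,E,D,B] q_used=0 → run H
t=9: queue=[H,C,E,D,B,F,G] q_used=1 → run H
t=10: queue=[C,E,D,B,F,G,H] q_used=0 → run C
t=11: queue=[C,E,D,B,F,G,H] q_used=1 → run C
t=12: queue=[E,D,B,F,G,H,C] q_used=0 → run E
t=13: queue=[E,D,B,F,G,H,C] q_used=1 → run E
t=14: queue=[D,B,F,G,H,C,E] q_used=0 → run D
t=15: queue=[D,B,F,G,H,C,E] q_used=1 → run D
t=16: queue=[B,F,G,H,C,E,D] q_used=0 → run B
t=17: queue=[B,F,G,H,C,E,D] q_used=1 → run B
t=18: queue=[F,G,H,C,E,D,B] q_used=0 → run F
t=19: queue=[F,G,H,C,E,D,B] q_used=1 → run F
t=20: queue=[G,H,C,E,D,B,F] q_used=0 → run G
t=21: queue=[G,H,C,E,D,B,F] q_used=1 → run G
t=22: queue=[H,C,E,D,B,F,G] q_used=0 → run H
t=23: queue=[H,C,E,D,B,F,G] q_used=1 → run H
t=24: queue=[C,E,D,B,F,G,H] q_used=0 → run C
t=25: queue=[C,E,D,B,F,G,H] q_used=1 → run C
t=26: queue=[E,D,B,F,G,H] q_used=0 → run E
t=27: queue=[E,D,B,F,G,H] q_used=1 → run E
t=28: queue=[D,B,F,G,H,E] q_used=0 → run D
t=29: queue=[D,B,F,G,H,E] q_used=1 → run D
t=30: queue=[B,F,G,H,E,D] q_used=0 → run B
t=31: queue=[B,F,G,H,E,D] q_used=1 → run B
t=32: queue=[F,G,H,E,D,B] q_used=0 → run F
t=33: queue=[F,G,H,E,D,B] q_used=1 → run F
t=34: queue=[G,H,E,D,B,F] q_used=0 → run G
t=35: queue=[G,H,E,D,B,F] q_used=1 → run G
t=36: queue=[H,E,D,B,F] q_used=0 → run H
t=37: queue=[H,E,D,B,F] q_used=1 → run H
t=38: queue=[E,D,B,F] q_used=0 → run E
t=39: queue=[E,D,B,F] q_used=1 → run E
t=40: queue=[D,B,F,E] q_used=0 → run D
t=41: queue=[B,F,E] q_used=0 → run B
t=42: queue=[F,E] q_used=0 → run F
t=43: queue=[E] q_used=0 → run E
t=44: (idle)
t=45: (idle)
t=46: (idle)
t=47: (idle)
t=48: (idle)
t=49: (idle)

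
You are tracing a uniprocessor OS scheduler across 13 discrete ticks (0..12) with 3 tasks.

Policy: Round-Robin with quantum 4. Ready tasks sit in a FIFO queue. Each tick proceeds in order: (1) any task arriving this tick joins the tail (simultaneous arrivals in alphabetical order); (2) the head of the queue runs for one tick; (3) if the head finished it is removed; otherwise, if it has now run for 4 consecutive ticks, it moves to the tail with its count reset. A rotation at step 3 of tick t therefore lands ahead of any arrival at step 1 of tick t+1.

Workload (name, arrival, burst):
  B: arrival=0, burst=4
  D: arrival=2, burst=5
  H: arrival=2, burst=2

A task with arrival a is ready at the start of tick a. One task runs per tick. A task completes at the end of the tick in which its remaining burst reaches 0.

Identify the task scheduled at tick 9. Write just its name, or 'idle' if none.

t=0: queue=[B] q_used=0 → run B
t=1: queue=[B] q_used=1 → run B
t=2: queue=[B,D,H] q_used=2 → run B
t=3: queue=[B,D,H] q_used=3 → run B
t=4: queue=[D,H] q_used=0 → run D
t=5: queue=[D,H] q_used=1 → run D
t=6: queue=[D,H] q_used=2 → run D
t=7: queue=[D,H] q_used=3 → run D
t=8: queue=[H,D] q_used=0 → run H
t=9: queue=[H,D] q_used=1 → run H
t=10: queue=[D] q_used=0 → run D
t=11: (idle)
t=12: (idle)

running at tick 9 = H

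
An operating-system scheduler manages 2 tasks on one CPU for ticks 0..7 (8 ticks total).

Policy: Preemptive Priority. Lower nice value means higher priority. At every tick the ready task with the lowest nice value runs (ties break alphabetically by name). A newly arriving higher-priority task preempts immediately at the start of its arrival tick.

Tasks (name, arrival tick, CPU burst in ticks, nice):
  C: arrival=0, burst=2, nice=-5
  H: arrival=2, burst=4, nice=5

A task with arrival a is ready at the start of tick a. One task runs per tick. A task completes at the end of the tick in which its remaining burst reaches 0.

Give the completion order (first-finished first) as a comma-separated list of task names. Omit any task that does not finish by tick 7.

completion order = C, H

t=0: ready={C} → run C
t=1: ready={C} → run C
t=2: ready={H} → run H
t=3: ready={H} → run H
t=4: ready={H} → run H
t=5: ready={H} → run H
t=6: (idle)
t=7: (idle)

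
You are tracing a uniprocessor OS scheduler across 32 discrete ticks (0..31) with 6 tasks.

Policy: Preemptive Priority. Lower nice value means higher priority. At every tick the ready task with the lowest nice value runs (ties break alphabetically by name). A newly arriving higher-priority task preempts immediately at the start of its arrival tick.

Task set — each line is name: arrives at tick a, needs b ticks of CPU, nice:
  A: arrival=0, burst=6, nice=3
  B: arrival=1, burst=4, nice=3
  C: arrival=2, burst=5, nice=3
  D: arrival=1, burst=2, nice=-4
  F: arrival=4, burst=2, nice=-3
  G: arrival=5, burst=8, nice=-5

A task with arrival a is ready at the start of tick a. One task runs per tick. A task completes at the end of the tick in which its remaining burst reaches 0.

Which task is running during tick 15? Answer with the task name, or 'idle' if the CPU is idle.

t=0: ready={A} → run A
t=1: ready={A,B,D} → run D
t=2: ready={A,B,C,D} → run D
t=3: ready={A,B,C} → run A
t=4: ready={A,B,C,F} → run F
t=5: ready={A,B,C,F,G} → run G
t=6: ready={A,B,C,F,G} → run G
t=7: ready={A,B,C,F,G} → run G
t=8: ready={A,B,C,F,G} → run G
t=9: ready={A,B,C,F,G} → run G
t=10: ready={A,B,C,F,G} → run G
t=11: ready={A,B,C,F,G} → run G
t=12: ready={A,B,C,F,G} → run G
t=13: ready={A,B,C,F} → run F
t=14: ready={A,B,C} → run A
t=15: ready={A,B,C} → run A
t=16: ready={A,B,C} → run A
t=17: ready={A,B,C} → run A
t=18: ready={B,C} → run B
t=19: ready={B,C} → run B
t=20: ready={B,C} → run B
t=21: ready={B,C} → run B
t=22: ready={C} → run C
t=23: ready={C} → run C
t=24: ready={C} → run C
t=25: ready={C} → run C
t=26: ready={C} → run C
t=27: (idle)
t=28: (idle)
t=29: (idle)
t=30: (idle)
t=31: (idle)

running at tick 15 = A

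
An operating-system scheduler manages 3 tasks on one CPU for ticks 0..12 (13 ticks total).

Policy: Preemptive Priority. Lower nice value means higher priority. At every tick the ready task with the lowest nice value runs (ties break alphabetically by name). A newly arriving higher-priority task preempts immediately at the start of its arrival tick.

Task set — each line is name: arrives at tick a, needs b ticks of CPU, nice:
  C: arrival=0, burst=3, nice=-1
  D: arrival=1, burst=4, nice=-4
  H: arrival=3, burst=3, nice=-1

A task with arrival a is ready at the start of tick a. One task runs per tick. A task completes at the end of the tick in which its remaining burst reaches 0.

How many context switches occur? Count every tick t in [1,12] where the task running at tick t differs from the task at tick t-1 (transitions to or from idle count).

t=0: ready={C} → run C
t=1: ready={C,D} → run D
t=2: ready={C,D} → run D
t=3: ready={C,D,H} → run D
t=4: ready={C,D,H} → run D
t=5: ready={C,H} → run C
t=6: ready={C,H} → run C
t=7: ready={H} → run H
t=8: ready={H} → run H
t=9: ready={H} → run H
t=10: (idle)
t=11: (idle)
t=12: (idle)

context switches = 4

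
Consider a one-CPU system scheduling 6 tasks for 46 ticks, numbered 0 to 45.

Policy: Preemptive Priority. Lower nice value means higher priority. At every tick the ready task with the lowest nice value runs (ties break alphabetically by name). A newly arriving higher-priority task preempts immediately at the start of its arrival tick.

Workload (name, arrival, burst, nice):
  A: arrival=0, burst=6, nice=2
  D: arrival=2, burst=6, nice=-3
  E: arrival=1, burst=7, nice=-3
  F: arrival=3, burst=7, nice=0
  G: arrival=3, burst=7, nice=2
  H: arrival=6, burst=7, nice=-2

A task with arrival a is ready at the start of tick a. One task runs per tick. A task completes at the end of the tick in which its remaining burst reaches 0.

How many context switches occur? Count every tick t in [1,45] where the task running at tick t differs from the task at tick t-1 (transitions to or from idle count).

t=0: ready={A} → run A
t=1: ready={A,E} → run E
t=2: ready={A,D,E} → run D
t=3: ready={A,D,E,F,G} → run D
t=4: ready={A,D,E,F,G} → run D
t=5: ready={A,D,E,F,G} → run D
t=6: ready={A,D,E,F,G,H} → run D
t=7: ready={A,D,E,F,G,H} → run D
t=8: ready={A,E,F,G,H} → run E
t=9: ready={A,E,F,G,H} → run E
t=10: ready={A,E,F,G,H} → run E
t=11: ready={A,E,F,G,H} → run E
t=12: ready={A,E,F,G,H} → run E
t=13: ready={A,E,F,G,H} → run E
t=14: ready={A,F,G,H} → run H
t=15: ready={A,F,G,H} → run H
t=16: ready={A,F,G,H} → run H
t=17: ready={A,F,G,H} → run H
t=18: ready={A,F,G,H} → run H
t=19: ready={A,F,G,H} → run H
t=20: ready={A,F,G,H} → run H
t=21: ready={A,F,G} → run F
t=22: ready={A,F,G} → run F
t=23: ready={A,F,G} → run F
t=24: ready={A,F,G} → run F
t=25: ready={A,F,G} → run F
t=26: ready={A,F,G} → run F
t=27: ready={A,F,G} → run F
t=28: ready={A,G} → run A
t=29: ready={A,G} → run A
t=30: ready={A,G} → run A
t=31: ready={A,G} → run A
t=32: ready={A,G} → run A
t=33: ready={G} → run G
t=34: ready={G} → run G
t=35: ready={G} → run G
t=36: ready={G} → run G
t=37: ready={G} → run G
t=38: ready={G} → run G
t=39: ready={G} → run G
t=40: (idle)
t=41: (idle)
t=42: (idle)
t=43: (idle)
t=44: (idle)
t=45: (idle)

context switches = 8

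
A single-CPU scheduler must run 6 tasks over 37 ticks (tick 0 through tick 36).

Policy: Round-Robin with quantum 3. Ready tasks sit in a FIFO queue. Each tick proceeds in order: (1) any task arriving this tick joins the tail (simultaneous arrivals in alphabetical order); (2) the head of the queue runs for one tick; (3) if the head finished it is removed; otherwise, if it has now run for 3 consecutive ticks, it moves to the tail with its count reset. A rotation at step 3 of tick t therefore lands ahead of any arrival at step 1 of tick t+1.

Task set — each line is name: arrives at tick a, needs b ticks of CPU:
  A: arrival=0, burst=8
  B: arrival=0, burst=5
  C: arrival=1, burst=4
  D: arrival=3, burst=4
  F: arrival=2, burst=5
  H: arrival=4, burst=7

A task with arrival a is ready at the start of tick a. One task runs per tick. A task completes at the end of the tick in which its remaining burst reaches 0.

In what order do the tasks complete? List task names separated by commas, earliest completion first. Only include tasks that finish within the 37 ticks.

completion order = B, C, F, A, D, H

t=0: queue=[A,B] q_used=0 → run A
t=1: queue=[A,B,C] q_used=1 → run A
t=2: queue=[A,B,C,F] q_used=2 → run A
t=3: queue=[B,C,F,A,D] q_used=0 → run B
t=4: queue=[B,C,F,A,D,H] q_used=1 → run B
t=5: queue=[B,C,F,A,D,H] q_used=2 → run B
t=6: queue=[C,F,A,D,H,B] q_used=0 → run C
t=7: queue=[C,F,A,D,H,B] q_used=1 → run C
t=8: queue=[C,F,A,D,H,B] q_used=2 → run C
t=9: queue=[F,A,D,H,B,C] q_used=0 → run F
t=10: queue=[F,A,D,H,B,C] q_used=1 → run F
t=11: queue=[F,A,D,H,B,C] q_used=2 → run F
t=12: queue=[A,D,H,B,C,F] q_used=0 → run A
t=13: queue=[A,D,H,B,C,F] q_used=1 → run A
t=14: queue=[A,D,H,B,C,F] q_used=2 → run A
t=15: queue=[D,H,B,C,F,A] q_used=0 → run D
t=16: queue=[D,H,B,C,F,A] q_used=1 → run D
t=17: queue=[D,H,B,C,F,A] q_used=2 → run D
t=18: queue=[H,B,C,F,A,D] q_used=0 → run H
t=19: queue=[H,B,C,F,A,D] q_used=1 → run H
t=20: queue=[H,B,C,F,A,D] q_used=2 → run H
t=21: queue=[B,C,F,A,D,H] q_used=0 → run B
t=22: queue=[B,C,F,A,D,H] q_used=1 → run B
t=23: queue=[C,F,A,D,H] q_used=0 → run C
t=24: queue=[F,A,D,H] q_used=0 → run F
t=25: queue=[F,A,D,H] q_used=1 → run F
t=26: queue=[A,D,H] q_used=0 → run A
t=27: queue=[A,D,H] q_used=1 → run A
t=28: queue=[D,H] q_used=0 → run D
t=29: queue=[H] q_used=0 → run H
t=30: queue=[H] q_used=1 → run H
t=31: queue=[H] q_used=2 → run H
t=32: queue=[H] q_used=0 → run H
t=33: (idle)
t=34: (idle)
t=35: (idle)
t=36: (idle)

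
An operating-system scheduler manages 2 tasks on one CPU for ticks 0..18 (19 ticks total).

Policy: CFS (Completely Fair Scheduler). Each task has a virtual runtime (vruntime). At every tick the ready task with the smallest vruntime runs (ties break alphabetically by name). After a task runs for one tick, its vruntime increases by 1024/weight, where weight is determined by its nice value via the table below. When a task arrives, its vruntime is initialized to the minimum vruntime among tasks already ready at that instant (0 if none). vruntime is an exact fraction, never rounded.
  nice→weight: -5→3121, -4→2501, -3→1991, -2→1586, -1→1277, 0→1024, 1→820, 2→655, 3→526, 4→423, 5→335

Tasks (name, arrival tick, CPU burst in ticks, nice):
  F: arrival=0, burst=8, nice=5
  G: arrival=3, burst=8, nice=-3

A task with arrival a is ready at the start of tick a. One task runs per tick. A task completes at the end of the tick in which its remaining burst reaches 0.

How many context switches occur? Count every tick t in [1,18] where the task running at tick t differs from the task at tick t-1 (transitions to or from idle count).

t=0: vr[F=0] → run F
t=1: vr[F=1024/335] → run F
t=2: vr[F=2048/335] → run F
t=3: vr[F=3072/335 G=3072/335] → run F
t=4: vr[F=4096/335 G=3072/335] → run G
t=5: vr[F=4096/335 G=6459392/666985] → run G
t=6: vr[F=4096/335 G=6802432/666985] → run G
t=7: vr[F=4096/335 G=7145472/666985] → run G
t=8: vr[F=4096/335 G=7488512/666985] → run G
t=9: vr[F=4096/335 G=7831552/666985] → run G
t=10: vr[F=4096/335 G=8174592/666985] → run F
t=11: vr[F=1024/67 G=8174592/666985] → run G
t=12: vr[F=1024/67 G=8517632/666985] → run G
t=13: vr[F=1024/67] → run F
t=14: vr[F=6144/335] → run F
t=15: vr[F=7168/335] → run F
t=16: (idle)
t=17: (idle)
t=18: (idle)

context switches = 5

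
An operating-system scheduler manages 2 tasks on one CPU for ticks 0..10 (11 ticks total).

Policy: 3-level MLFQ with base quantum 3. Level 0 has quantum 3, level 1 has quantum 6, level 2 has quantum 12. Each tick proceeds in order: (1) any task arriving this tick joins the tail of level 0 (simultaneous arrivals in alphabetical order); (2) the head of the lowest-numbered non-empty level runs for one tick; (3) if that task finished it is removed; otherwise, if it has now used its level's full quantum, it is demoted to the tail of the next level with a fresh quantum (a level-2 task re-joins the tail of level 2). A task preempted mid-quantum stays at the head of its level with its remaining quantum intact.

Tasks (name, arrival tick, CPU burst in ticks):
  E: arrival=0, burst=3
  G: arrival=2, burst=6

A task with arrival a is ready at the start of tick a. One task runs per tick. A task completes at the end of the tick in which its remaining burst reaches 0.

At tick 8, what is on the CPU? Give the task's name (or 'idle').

t=0: L0/L1/L2 = E/-/- → run E
t=1: L0/L1/L2 = E/-/- → run E
t=2: L0/L1/L2 = EG/-/- → run E
t=3: L0/L1/L2 = G/-/- → run G
t=4: L0/L1/L2 = G/-/- → run G
t=5: L0/L1/L2 = G/-/- → run G
t=6: L0/L1/L2 = -/G/- → run G
t=7: L0/L1/L2 = -/G/- → run G
t=8: L0/L1/L2 = -/G/- → run G
t=9: (idle)
t=10: (idle)

running at tick 8 = G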